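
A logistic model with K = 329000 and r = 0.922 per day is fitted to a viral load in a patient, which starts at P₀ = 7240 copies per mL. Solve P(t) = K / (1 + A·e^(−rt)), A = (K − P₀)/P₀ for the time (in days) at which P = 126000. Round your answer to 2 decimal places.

t ≈ 3.60 days

A = (329000 − 7240)/7240 = 44.44199
126000 = 329000/(1 + 44.44199·e^(−0.922t)) → 1 + 44.44199·e^(−0.922t) = 2.61111
e^(−0.922t) = 0.036252 → t = ln(27.58468)/0.922 = 3.31726/0.922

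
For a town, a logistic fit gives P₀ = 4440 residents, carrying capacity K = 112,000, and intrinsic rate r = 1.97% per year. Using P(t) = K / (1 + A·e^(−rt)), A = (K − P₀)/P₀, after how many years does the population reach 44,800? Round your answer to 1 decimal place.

t ≈ 141.2 years

A = (112000 − 4440)/4440 = 24.22523
44800 = 112000/(1 + 24.22523·e^(−0.0197t)) → 1 + 24.22523·e^(−0.0197t) = 2.5
e^(−0.0197t) = 0.061919 → t = ln(16.15015)/0.0197 = 2.78193/0.0197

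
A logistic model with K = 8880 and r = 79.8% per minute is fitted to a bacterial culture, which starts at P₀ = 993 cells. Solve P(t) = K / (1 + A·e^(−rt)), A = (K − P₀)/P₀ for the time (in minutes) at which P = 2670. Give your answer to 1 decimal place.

A = (8880 − 993)/993 = 7.9426
2670 = 8880/(1 + 7.9426·e^(−0.798t)) → 1 + 7.9426·e^(−0.798t) = 3.32584
e^(−0.798t) = 0.292831 → t = ln(3.41493)/0.798 = 1.22816/0.798

t ≈ 1.5 minutes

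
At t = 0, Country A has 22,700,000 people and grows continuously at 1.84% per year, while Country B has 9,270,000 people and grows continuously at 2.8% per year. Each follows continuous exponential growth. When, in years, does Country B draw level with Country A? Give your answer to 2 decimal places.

t ≈ 93.29 years

22700000·e^(0.0184t) = 9270000·e^(0.028t)
22700000/9270000 = e^((0.028 − 0.0184)t) → ln(2.44876) = 0.0096·t
t = 0.89558 / 0.0096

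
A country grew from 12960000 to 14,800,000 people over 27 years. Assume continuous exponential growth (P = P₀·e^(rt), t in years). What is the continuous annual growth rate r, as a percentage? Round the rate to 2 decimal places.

r ≈ 0.49% per year

14800000 = 12960000 · e^(r·27)
e^(27r) = 14800000/12960000 = 1.14198
r = ln(1.14198) / 27 = 0.13276 / 27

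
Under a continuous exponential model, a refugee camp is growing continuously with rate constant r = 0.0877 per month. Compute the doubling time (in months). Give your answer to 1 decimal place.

doubling time ≈ 7.9 months

doubling time = ln(2) / |r| = 0.69315 / 0.0877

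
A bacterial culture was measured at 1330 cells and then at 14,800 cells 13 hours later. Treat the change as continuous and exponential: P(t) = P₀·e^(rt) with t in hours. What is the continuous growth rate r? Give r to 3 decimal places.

14800 = 1330 · e^(r·13)
e^(13r) = 14800/1330 = 11.12782
r = ln(11.12782) / 13 = 2.40945 / 13

r ≈ 0.185 per hour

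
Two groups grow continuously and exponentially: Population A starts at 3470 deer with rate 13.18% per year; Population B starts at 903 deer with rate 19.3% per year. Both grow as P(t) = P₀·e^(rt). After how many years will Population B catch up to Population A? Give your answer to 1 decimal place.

3470·e^(0.1318t) = 903·e^(0.193t)
3470/903 = e^((0.193 − 0.1318)t) → ln(3.84275) = 0.0612·t
t = 1.34619 / 0.0612

t ≈ 22.0 years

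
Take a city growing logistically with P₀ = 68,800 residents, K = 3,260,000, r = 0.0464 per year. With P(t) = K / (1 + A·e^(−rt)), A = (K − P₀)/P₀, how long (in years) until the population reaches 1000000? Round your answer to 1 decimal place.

t ≈ 65.1 years

A = (3260000 − 68800)/68800 = 46.38372
1000000 = 3260000/(1 + 46.38372·e^(−0.0464t)) → 1 + 46.38372·e^(−0.0464t) = 3.26
e^(−0.0464t) = 0.048724 → t = ln(20.52377)/0.0464 = 3.02158/0.0464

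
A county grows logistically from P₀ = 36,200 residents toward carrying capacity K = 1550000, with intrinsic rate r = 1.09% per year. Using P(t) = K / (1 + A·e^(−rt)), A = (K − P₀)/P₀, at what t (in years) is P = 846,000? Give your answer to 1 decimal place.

t ≈ 359.4 years

A = (1550000 − 36200)/36200 = 41.81768
846000 = 1550000/(1 + 41.81768·e^(−0.0109t)) → 1 + 41.81768·e^(−0.0109t) = 1.83215
e^(−0.0109t) = 0.0199 → t = ln(50.2525)/0.0109 = 3.91706/0.0109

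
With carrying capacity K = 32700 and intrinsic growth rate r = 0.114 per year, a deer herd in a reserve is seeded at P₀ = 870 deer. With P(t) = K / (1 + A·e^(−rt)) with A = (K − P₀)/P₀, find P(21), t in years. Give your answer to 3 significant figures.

≈ 7,540 deer

A = (32700 − 870)/870 = 36.58621
P(21) = 32700 / (1 + 36.58621·e^(−0.114·21)) = 32700 / (1 + 36.58621·0.091264)
= 32700 / 4.339 ≈ 7536.3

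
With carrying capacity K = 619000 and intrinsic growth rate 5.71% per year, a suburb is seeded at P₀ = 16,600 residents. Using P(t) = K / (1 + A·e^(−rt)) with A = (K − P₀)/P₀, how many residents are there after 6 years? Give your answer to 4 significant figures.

A = (619000 − 16600)/16600 = 36.28916
P(6) = 619000 / (1 + 36.28916·e^(−0.0571·6)) = 619000 / (1 + 36.28916·0.709922)
= 619000 / 26.76248 ≈ 23129.4

≈ 23,130 residents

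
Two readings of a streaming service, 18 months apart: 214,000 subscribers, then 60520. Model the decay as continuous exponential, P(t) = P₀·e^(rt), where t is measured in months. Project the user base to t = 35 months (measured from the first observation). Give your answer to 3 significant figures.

≈ 18,400 subscribers

r = ln(60520/214000) / 18 ≈ -0.070167 per month
P(35) = 214000 · e^(-0.070167·35) = 214000 · 0.08579 ≈ 18359.34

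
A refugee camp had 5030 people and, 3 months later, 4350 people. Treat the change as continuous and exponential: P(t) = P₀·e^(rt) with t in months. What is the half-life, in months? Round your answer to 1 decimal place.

half-life ≈ 14.3 months

r = ln(4350/5030) / 3 = ln(0.86481) / 3 ≈ -0.048415 per month
half-life = ln 2 / |r| = 0.69315 / 0.048415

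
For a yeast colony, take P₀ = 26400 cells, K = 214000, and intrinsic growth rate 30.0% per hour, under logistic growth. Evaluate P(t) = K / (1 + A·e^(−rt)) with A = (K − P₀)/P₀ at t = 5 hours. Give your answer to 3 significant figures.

≈ 82,800 cells

A = (214000 − 26400)/26400 = 7.10606
P(5) = 214000 / (1 + 7.10606·e^(−0.3·5)) = 214000 / (1 + 7.10606·0.22313)
= 214000 / 2.58558 ≈ 82766.84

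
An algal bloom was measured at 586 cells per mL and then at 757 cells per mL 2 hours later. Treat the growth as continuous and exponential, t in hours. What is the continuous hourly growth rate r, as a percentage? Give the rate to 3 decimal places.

r ≈ 12.802% per hour

757 = 586 · e^(r·2)
e^(2r) = 757/586 = 1.29181
r = ln(1.29181) / 2 = 0.25604 / 2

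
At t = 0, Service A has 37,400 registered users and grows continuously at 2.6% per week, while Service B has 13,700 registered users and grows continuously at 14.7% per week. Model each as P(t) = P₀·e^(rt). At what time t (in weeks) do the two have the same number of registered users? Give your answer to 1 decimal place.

t ≈ 8.3 weeks

37400·e^(0.026t) = 13700·e^(0.147t)
37400/13700 = e^((0.147 − 0.026)t) → ln(2.72993) = 0.121·t
t = 1.00427 / 0.121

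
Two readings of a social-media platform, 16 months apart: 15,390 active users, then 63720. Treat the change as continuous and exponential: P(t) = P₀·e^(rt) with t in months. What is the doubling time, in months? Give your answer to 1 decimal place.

r = ln(63720/15390) / 16 = ln(4.14035) / 16 ≈ 0.088799 per month
doubling time = ln 2 / |r| = 0.69315 / 0.088799

doubling time ≈ 7.8 months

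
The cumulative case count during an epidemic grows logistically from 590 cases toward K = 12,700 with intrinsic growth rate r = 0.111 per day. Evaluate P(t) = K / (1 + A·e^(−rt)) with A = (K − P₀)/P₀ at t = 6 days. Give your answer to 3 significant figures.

≈ 1,100 cases

A = (12700 − 590)/590 = 20.52542
P(6) = 12700 / (1 + 20.52542·e^(−0.111·6)) = 12700 / (1 + 20.52542·0.51376)
= 12700 / 11.54513 ≈ 1100.03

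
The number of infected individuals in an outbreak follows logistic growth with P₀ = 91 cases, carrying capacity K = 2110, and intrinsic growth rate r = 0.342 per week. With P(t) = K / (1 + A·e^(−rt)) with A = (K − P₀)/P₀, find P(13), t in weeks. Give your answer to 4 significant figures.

≈ 1,674 cases

A = (2110 − 91)/91 = 22.18681
P(13) = 2110 / (1 + 22.18681·e^(−0.342·13)) = 2110 / (1 + 22.18681·0.011725)
= 2110 / 1.26015 ≈ 1674.41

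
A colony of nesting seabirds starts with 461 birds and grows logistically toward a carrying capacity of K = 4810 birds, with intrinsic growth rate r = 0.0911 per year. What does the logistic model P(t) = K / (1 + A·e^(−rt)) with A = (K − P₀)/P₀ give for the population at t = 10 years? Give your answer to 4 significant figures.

≈ 1,003 birds

A = (4810 − 461)/461 = 9.43384
P(10) = 4810 / (1 + 9.43384·e^(−0.0911·10)) = 4810 / (1 + 9.43384·0.402122)
= 4810 / 4.79355 ≈ 1003.43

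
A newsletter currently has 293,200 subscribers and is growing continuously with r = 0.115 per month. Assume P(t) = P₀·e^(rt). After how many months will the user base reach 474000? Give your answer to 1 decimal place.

474000 = 293200 · e^(0.115·t)
t = ln(474000/293200) / 0.115 = ln(1.61664) / 0.115 = 0.48035 / 0.115

t ≈ 4.2 months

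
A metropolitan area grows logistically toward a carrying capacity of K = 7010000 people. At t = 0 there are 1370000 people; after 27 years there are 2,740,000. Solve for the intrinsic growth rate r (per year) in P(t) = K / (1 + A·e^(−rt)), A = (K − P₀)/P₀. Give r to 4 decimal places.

A = (7010000 − 1370000)/1370000 = 4.11679
2740000 = 7010000/(1 + 4.11679·e^(−r·27)) → e^(−27r) = (2.55839 − 1)/4.11679 = 0.378546
r = −ln(0.378546)/27 = 0.97142/27

r ≈ 0.0360 per year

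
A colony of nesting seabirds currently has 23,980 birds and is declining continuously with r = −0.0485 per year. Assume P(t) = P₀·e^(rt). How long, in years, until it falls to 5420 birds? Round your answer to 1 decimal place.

5420 = 23980 · e^(-0.0485·t)
t = ln(5420/23980) / -0.0485 = ln(0.22602) / -0.0485 = -1.48712 / -0.0485

t ≈ 30.7 years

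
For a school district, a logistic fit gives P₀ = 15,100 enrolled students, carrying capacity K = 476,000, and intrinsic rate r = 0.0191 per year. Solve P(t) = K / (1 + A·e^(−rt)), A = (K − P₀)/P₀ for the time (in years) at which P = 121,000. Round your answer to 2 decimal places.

A = (476000 − 15100)/15100 = 30.52318
121000 = 476000/(1 + 30.52318·e^(−0.0191t)) → 1 + 30.52318·e^(−0.0191t) = 3.93388
e^(−0.0191t) = 0.09612 → t = ln(10.40368)/0.0191 = 2.34216/0.0191

t ≈ 122.63 years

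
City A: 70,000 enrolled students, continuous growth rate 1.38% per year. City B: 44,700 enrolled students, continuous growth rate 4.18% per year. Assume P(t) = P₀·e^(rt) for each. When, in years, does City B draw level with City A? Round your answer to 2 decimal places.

t ≈ 16.02 years

70000·e^(0.0138t) = 44700·e^(0.0418t)
70000/44700 = e^((0.0418 − 0.0138)t) → ln(1.566) = 0.028·t
t = 0.44852 / 0.028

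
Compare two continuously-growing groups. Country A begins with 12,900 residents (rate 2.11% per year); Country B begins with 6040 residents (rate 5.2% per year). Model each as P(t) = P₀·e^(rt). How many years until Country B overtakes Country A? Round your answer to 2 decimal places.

12900·e^(0.0211t) = 6040·e^(0.052t)
12900/6040 = e^((0.052 − 0.0211)t) → ln(2.13576) = 0.0309·t
t = 0.75882 / 0.0309

t ≈ 24.56 years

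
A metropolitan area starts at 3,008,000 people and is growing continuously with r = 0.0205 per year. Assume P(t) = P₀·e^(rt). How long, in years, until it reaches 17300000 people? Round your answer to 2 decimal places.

t ≈ 85.34 years

17300000 = 3008000 · e^(0.0205·t)
t = ln(17300000/3008000) / 0.0205 = ln(5.75133) / 0.0205 = 1.74943 / 0.0205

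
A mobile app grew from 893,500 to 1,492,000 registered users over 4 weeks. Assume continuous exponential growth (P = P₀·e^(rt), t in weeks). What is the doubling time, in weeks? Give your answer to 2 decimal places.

doubling time ≈ 5.41 weeks

r = ln(1492000/893500) / 4 = ln(1.66984) / 4 ≈ 0.128182 per week
doubling time = ln 2 / |r| = 0.69315 / 0.128182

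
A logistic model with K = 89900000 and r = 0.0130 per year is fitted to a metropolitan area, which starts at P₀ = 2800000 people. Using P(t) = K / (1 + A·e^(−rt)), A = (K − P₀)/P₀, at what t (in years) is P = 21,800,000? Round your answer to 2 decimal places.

A = (89900000 − 2800000)/2800000 = 31.10714
21800000 = 89900000/(1 + 31.10714·e^(−0.013t)) → 1 + 31.10714·e^(−0.013t) = 4.12385
e^(−0.013t) = 0.100422 → t = ln(9.95794)/0.013 = 2.29837/0.013

t ≈ 176.80 years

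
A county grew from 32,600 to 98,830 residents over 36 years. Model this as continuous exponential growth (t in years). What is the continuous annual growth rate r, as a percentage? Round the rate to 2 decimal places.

r ≈ 3.08% per year

98830 = 32600 · e^(r·36)
e^(36r) = 98830/32600 = 3.0316
r = ln(3.0316) / 36 = 1.10909 / 36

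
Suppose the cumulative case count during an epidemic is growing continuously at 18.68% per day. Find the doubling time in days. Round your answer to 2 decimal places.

doubling time = ln(2) / |r| = 0.69315 / 0.1868

doubling time ≈ 3.71 days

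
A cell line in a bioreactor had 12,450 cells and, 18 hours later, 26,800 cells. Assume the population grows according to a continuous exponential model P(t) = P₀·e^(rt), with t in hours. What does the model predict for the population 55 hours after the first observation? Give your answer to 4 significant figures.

≈ 129,600 cells

r = ln(26800/12450) / 18 ≈ 0.042593 per hour
P(55) = 12450 · e^(0.042593·55) = 12450 · 10.40865 ≈ 129587.69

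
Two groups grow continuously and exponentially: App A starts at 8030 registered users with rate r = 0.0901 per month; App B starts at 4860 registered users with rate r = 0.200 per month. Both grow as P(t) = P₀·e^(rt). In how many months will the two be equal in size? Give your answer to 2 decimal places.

t ≈ 4.57 months

8030·e^(0.0901t) = 4860·e^(0.2t)
8030/4860 = e^((0.2 − 0.0901)t) → ln(1.65226) = 0.1099·t
t = 0.50215 / 0.1099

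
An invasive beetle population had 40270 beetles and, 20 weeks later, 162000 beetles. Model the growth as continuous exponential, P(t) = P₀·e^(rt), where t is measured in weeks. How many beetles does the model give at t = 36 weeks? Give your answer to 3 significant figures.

r = ln(162000/40270) / 20 ≈ 0.069599 per week
P(36) = 40270 · e^(0.069599·36) = 40270 · 12.25068 ≈ 493334.77

≈ 493,000 beetles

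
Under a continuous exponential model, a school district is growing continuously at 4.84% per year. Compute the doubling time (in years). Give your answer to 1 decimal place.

doubling time ≈ 14.3 years

doubling time = ln(2) / |r| = 0.69315 / 0.0484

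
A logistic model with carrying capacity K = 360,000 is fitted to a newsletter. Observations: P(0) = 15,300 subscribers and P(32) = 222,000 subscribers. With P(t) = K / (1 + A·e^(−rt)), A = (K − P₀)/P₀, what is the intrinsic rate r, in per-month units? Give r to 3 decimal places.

A = (360000 − 15300)/15300 = 22.52941
222000 = 360000/(1 + 22.52941·e^(−r·32)) → e^(−32r) = (1.62162 − 1)/22.52941 = 0.027592
r = −ln(0.027592)/32 = 3.59025/32

r ≈ 0.112 per month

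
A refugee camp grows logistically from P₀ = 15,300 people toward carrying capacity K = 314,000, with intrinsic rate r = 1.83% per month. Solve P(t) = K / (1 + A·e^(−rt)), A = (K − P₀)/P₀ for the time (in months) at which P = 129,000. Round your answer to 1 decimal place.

t ≈ 142.7 months

A = (314000 − 15300)/15300 = 19.52288
129000 = 314000/(1 + 19.52288·e^(−0.0183t)) → 1 + 19.52288·e^(−0.0183t) = 2.43411
e^(−0.0183t) = 0.073458 → t = ln(13.61325)/0.0183 = 2.61104/0.0183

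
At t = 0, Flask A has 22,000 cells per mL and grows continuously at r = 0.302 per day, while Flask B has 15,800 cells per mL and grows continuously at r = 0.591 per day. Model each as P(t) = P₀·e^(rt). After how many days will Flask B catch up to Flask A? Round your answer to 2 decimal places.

22000·e^(0.302t) = 15800·e^(0.591t)
22000/15800 = e^((0.591 − 0.302)t) → ln(1.39241) = 0.289·t
t = 0.33103 / 0.289

t ≈ 1.15 days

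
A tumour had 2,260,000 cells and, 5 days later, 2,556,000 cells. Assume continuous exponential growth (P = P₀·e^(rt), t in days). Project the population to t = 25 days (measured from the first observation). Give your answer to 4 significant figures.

r = ln(2556000/2260000) / 5 ≈ 0.024616 per day
P(25) = 2260000 · e^(0.024616·25) = 2260000 · 1.85038 ≈ 4181869.64

≈ 4,182,000 cells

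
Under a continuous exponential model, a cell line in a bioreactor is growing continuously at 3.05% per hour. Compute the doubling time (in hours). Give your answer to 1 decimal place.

doubling time ≈ 22.7 hours

doubling time = ln(2) / |r| = 0.69315 / 0.0305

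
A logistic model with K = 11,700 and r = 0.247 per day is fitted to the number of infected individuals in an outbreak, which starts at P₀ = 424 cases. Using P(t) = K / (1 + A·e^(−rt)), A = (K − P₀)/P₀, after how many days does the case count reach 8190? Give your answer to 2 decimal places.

t ≈ 16.71 days

A = (11700 − 424)/424 = 26.59434
8190 = 11700/(1 + 26.59434·e^(−0.247t)) → 1 + 26.59434·e^(−0.247t) = 1.42857
e^(−0.247t) = 0.016115 → t = ln(62.05346)/0.247 = 4.128/0.247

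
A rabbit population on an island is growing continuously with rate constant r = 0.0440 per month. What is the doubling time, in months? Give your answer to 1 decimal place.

doubling time ≈ 15.8 months

doubling time = ln(2) / |r| = 0.69315 / 0.044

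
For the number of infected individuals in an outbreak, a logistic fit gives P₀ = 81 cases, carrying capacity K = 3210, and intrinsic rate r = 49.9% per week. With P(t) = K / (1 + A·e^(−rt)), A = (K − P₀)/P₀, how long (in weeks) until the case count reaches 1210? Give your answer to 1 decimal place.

t ≈ 6.3 weeks

A = (3210 − 81)/81 = 38.62963
1210 = 3210/(1 + 38.62963·e^(−0.499t)) → 1 + 38.62963·e^(−0.499t) = 2.65289
e^(−0.499t) = 0.042788 → t = ln(23.37093)/0.499 = 3.15149/0.499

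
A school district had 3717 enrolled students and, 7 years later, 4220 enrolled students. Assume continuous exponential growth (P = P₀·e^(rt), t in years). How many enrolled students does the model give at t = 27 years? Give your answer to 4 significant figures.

≈ 6,065 enrolled students

r = ln(4220/3717) / 7 ≈ 0.018131 per year
P(27) = 3717 · e^(0.018131·27) = 3717 · 1.63157 ≈ 6064.54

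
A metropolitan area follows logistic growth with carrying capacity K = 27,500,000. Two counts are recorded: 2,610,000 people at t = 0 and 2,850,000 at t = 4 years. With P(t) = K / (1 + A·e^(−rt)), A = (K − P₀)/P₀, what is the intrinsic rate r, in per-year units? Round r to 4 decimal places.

r ≈ 0.0244 per year

A = (27500000 − 2610000)/2610000 = 9.5364
2850000 = 27500000/(1 + 9.5364·e^(−r·4)) → e^(−4r) = (9.64912 − 1)/9.5364 = 0.906959
r = −ln(0.906959)/4 = 0.09766/4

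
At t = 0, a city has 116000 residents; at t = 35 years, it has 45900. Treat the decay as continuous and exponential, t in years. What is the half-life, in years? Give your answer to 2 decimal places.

half-life ≈ 26.17 years

r = ln(45900/116000) / 35 = ln(0.39569) / 35 ≈ -0.026489 per year
half-life = ln 2 / |r| = 0.69315 / 0.026489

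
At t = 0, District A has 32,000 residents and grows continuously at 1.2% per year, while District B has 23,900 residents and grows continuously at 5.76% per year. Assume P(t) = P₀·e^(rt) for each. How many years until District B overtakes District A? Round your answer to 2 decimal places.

32000·e^(0.012t) = 23900·e^(0.0576t)
32000/23900 = e^((0.0576 − 0.012)t) → ln(1.33891) = 0.0456·t
t = 0.29186 / 0.0456

t ≈ 6.40 years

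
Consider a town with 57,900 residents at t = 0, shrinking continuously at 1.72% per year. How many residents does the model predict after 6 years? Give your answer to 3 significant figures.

≈ 52,200 residents

P(6) = 57900 · e^(-0.0172·6) = 57900 · e^(-0.1032)
= 57900 · 0.90195 ≈ 52222.71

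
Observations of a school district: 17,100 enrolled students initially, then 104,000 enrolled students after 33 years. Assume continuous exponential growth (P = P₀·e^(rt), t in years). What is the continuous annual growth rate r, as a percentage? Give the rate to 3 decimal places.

r ≈ 5.471% per year

104000 = 17100 · e^(r·33)
e^(33r) = 104000/17100 = 6.08187
r = ln(6.08187) / 33 = 1.80531 / 33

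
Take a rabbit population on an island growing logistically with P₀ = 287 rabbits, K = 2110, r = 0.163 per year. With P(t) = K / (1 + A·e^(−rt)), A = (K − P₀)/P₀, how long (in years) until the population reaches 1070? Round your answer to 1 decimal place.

t ≈ 11.5 years

A = (2110 − 287)/287 = 6.35192
1070 = 2110/(1 + 6.35192·e^(−0.163t)) → 1 + 6.35192·e^(−0.163t) = 1.97196
e^(−0.163t) = 0.153019 → t = ln(6.53514)/0.163 = 1.87719/0.163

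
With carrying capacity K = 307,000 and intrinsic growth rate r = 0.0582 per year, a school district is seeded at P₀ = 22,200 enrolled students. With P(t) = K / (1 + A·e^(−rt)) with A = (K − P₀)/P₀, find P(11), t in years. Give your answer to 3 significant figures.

≈ 39,500 enrolled students

A = (307000 − 22200)/22200 = 12.82883
P(11) = 307000 / (1 + 12.82883·e^(−0.0582·11)) = 307000 / (1 + 12.82883·0.527187)
= 307000 / 7.76319 ≈ 39545.59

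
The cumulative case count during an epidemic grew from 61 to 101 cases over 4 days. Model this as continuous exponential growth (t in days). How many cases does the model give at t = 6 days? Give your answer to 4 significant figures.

r = ln(101/61) / 4 ≈ 0.126062 per day
P(6) = 61 · e^(0.126062·6) = 61 · 2.13053 ≈ 129.96

≈ 130.0 cases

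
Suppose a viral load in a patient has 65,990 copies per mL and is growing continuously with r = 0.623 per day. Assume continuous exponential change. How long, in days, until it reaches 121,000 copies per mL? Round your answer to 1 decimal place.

t ≈ 1.0 days

121000 = 65990 · e^(0.623·t)
t = ln(121000/65990) / 0.623 = ln(1.83361) / 0.623 = 0.60629 / 0.623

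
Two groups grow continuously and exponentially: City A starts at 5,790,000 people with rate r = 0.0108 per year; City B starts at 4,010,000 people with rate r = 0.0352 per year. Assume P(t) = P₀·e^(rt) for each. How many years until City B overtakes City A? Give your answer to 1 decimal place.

t ≈ 15.1 years

5790000·e^(0.0108t) = 4010000·e^(0.0352t)
5790000/4010000 = e^((0.0352 − 0.0108)t) → ln(1.44389) = 0.0244·t
t = 0.36734 / 0.0244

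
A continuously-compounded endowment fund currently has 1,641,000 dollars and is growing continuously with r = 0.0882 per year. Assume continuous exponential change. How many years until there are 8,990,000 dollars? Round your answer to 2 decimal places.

8990000 = 1641000 · e^(0.0882·t)
t = ln(8990000/1641000) / 0.0882 = ln(5.47837) / 0.0882 = 1.70081 / 0.0882

t ≈ 19.28 years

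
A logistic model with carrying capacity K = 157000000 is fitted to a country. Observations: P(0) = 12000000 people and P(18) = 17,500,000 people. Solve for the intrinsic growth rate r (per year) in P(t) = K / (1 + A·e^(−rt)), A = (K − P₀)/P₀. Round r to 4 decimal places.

r ≈ 0.0231 per year

A = (157000000 − 12000000)/12000000 = 12.08333
17500000 = 157000000/(1 + 12.08333·e^(−r·18)) → e^(−18r) = (8.97143 − 1)/12.08333 = 0.659704
r = −ln(0.659704)/18 = 0.41596/18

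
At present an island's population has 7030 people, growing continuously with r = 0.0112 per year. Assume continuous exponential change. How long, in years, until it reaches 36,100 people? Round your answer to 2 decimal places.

t ≈ 146.08 years

36100 = 7030 · e^(0.0112·t)
t = ln(36100/7030) / 0.0112 = ln(5.13514) / 0.0112 = 1.63611 / 0.0112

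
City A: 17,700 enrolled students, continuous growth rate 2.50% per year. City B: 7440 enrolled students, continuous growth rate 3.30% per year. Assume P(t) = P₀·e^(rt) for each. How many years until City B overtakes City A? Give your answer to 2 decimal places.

17700·e^(0.025t) = 7440·e^(0.033t)
17700/7440 = e^((0.033 − 0.025)t) → ln(2.37903) = 0.008·t
t = 0.86669 / 0.008

t ≈ 108.34 years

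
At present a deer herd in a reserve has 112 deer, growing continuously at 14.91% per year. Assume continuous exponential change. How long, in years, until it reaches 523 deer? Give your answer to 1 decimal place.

t ≈ 10.3 years

523 = 112 · e^(0.1491·t)
t = ln(523/112) / 0.1491 = ln(4.66964) / 0.1491 = 1.54108 / 0.1491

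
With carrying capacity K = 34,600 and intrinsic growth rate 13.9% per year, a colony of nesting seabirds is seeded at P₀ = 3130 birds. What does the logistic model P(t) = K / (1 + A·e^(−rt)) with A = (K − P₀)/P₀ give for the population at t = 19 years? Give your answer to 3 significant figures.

A = (34600 − 3130)/3130 = 10.05431
P(19) = 34600 / (1 + 10.05431·e^(−0.139·19)) = 34600 / (1 + 10.05431·0.07129)
= 34600 / 1.71677 ≈ 20154.11

≈ 20,200 birds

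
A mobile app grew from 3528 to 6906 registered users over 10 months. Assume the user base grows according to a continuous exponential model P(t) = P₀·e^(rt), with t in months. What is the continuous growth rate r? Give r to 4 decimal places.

6906 = 3528 · e^(r·10)
e^(10r) = 6906/3528 = 1.95748
r = ln(1.95748) / 10 = 0.67166 / 10

r ≈ 0.0672 per month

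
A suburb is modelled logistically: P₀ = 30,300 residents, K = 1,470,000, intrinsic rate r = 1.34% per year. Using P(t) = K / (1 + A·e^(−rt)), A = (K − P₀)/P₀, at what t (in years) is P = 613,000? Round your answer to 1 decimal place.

A = (1470000 − 30300)/30300 = 47.51485
613000 = 1470000/(1 + 47.51485·e^(−0.0134t)) → 1 + 47.51485·e^(−0.0134t) = 2.39804
e^(−0.0134t) = 0.029423 → t = ln(33.9867)/0.0134 = 3.52597/0.0134

t ≈ 263.1 years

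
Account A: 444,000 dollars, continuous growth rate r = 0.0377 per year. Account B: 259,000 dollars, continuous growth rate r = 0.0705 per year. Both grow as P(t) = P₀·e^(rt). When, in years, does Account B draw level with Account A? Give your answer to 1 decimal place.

444000·e^(0.0377t) = 259000·e^(0.0705t)
444000/259000 = e^((0.0705 − 0.0377)t) → ln(1.71429) = 0.0328·t
t = 0.539 / 0.0328

t ≈ 16.4 years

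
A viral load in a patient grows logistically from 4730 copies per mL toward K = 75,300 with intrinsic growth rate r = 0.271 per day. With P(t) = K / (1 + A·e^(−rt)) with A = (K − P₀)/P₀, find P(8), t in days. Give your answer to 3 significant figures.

A = (75300 − 4730)/4730 = 14.91966
P(8) = 75300 / (1 + 14.91966·e^(−0.271·8)) = 75300 / (1 + 14.91966·0.114406)
= 75300 / 2.7069 ≈ 27817.78

≈ 27,800 copies per mL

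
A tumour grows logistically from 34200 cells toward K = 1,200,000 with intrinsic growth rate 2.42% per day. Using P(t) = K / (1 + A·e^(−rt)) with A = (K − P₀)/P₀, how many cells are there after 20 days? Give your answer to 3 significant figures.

A = (1200000 − 34200)/34200 = 34.08772
P(20) = 1200000 / (1 + 34.08772·e^(−0.0242·20)) = 1200000 / (1 + 34.08772·0.616313)
= 1200000 / 22.00871 ≈ 54523.86

≈ 54,500 cells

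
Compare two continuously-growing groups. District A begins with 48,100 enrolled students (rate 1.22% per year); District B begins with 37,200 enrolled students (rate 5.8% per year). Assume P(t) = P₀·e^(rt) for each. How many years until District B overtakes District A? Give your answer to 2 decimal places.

t ≈ 5.61 years

48100·e^(0.0122t) = 37200·e^(0.058t)
48100/37200 = e^((0.058 − 0.0122)t) → ln(1.29301) = 0.0458·t
t = 0.25697 / 0.0458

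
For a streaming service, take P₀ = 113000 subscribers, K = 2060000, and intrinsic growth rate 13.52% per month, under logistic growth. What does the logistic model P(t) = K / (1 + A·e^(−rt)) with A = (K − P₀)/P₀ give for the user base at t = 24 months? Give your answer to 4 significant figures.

≈ 1,232,000 subscribers

A = (2060000 − 113000)/113000 = 17.23009
P(24) = 2060000 / (1 + 17.23009·e^(−0.1352·24)) = 2060000 / (1 + 17.23009·0.038976)
= 2060000 / 1.67157 ≈ 1232377.22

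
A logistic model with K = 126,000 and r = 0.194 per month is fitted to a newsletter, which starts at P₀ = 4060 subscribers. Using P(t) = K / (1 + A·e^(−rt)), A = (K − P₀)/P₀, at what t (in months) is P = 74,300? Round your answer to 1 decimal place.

A = (126000 − 4060)/4060 = 30.03448
74300 = 126000/(1 + 30.03448·e^(−0.194t)) → 1 + 30.03448·e^(−0.194t) = 1.69583
e^(−0.194t) = 0.023168 → t = ln(43.16368)/0.194 = 3.765/0.194

t ≈ 19.4 months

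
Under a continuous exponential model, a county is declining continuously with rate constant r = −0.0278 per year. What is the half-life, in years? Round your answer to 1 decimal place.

half-life = ln(2) / |r| = 0.69315 / 0.0278

half-life ≈ 24.9 years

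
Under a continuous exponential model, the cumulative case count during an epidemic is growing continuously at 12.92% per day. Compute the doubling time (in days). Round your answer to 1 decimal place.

doubling time = ln(2) / |r| = 0.69315 / 0.1292

doubling time ≈ 5.4 days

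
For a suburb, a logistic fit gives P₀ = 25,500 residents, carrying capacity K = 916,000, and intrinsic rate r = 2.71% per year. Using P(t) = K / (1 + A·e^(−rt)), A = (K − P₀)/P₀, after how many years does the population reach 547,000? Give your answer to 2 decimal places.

A = (916000 − 25500)/25500 = 34.92157
547000 = 916000/(1 + 34.92157·e^(−0.0271t)) → 1 + 34.92157·e^(−0.0271t) = 1.67459
e^(−0.0271t) = 0.019317 → t = ln(51.7672)/0.0271 = 3.94676/0.0271

t ≈ 145.64 years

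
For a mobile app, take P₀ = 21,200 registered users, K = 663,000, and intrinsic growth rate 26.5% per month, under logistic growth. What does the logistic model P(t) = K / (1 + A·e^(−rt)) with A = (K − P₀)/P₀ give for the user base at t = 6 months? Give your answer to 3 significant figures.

≈ 92,400 registered users

A = (663000 − 21200)/21200 = 30.27358
P(6) = 663000 / (1 + 30.27358·e^(−0.265·6)) = 663000 / (1 + 30.27358·0.203926)
= 663000 / 7.17356 ≈ 92422.74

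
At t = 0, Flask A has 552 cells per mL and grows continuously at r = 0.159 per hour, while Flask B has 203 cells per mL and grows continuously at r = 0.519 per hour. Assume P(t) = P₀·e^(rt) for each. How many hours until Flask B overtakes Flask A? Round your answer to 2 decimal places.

t ≈ 2.78 hours

552·e^(0.159t) = 203·e^(0.519t)
552/203 = e^((0.519 − 0.159)t) → ln(2.71921) = 0.36·t
t = 1.00034 / 0.36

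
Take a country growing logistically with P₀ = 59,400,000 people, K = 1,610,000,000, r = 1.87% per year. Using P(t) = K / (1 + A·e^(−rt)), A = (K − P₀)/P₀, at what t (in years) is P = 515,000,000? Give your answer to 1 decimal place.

t ≈ 134.1 years

A = (1610000000 − 59400000)/59400000 = 26.10438
515000000 = 1610000000/(1 + 26.10438·e^(−0.0187t)) → 1 + 26.10438·e^(−0.0187t) = 3.12621
e^(−0.0187t) = 0.08145 → t = ln(12.2774)/0.0187 = 2.50776/0.0187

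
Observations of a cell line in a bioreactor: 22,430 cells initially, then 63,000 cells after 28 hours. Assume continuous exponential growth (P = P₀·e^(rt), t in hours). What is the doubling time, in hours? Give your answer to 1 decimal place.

r = ln(63000/22430) / 28 = ln(2.80874) / 28 ≈ 0.036883 per hour
doubling time = ln 2 / |r| = 0.69315 / 0.036883

doubling time ≈ 18.8 hours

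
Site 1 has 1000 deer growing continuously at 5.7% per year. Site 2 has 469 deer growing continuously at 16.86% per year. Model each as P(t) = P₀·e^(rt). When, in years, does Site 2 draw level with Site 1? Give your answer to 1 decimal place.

t ≈ 6.8 years

1000·e^(0.057t) = 469·e^(0.1686t)
1000/469 = e^((0.1686 − 0.057)t) → ln(2.1322) = 0.1116·t
t = 0.75715 / 0.1116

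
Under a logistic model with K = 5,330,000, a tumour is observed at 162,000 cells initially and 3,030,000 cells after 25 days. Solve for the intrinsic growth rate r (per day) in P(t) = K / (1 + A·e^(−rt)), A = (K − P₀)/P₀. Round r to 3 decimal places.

A = (5330000 − 162000)/162000 = 31.90123
3030000 = 5330000/(1 + 31.90123·e^(−r·25)) → e^(−25r) = (1.75908 − 1)/31.90123 = 0.023795
r = −ln(0.023795)/25 = 3.7383/25

r ≈ 0.150 per day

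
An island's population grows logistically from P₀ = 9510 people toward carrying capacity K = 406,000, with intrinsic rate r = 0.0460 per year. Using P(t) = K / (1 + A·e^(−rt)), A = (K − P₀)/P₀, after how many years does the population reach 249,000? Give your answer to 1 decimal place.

A = (406000 − 9510)/9510 = 41.6919
249000 = 406000/(1 + 41.6919·e^(−0.046t)) → 1 + 41.6919·e^(−0.046t) = 1.63052
e^(−0.046t) = 0.015123 → t = ln(66.12283)/0.046 = 4.19151/0.046

t ≈ 91.1 years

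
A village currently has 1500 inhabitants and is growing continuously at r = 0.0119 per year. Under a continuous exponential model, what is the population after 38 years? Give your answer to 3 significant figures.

≈ 2,360 inhabitants

P(38) = 1500 · e^(0.0119·38) = 1500 · e^(0.4522)
= 1500 · 1.57177 ≈ 2357.65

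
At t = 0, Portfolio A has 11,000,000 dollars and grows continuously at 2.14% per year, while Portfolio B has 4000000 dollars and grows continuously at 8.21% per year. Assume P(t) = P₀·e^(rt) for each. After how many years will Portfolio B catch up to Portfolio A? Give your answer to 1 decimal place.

t ≈ 16.7 years

11000000·e^(0.0214t) = 4000000·e^(0.0821t)
11000000/4000000 = e^((0.0821 − 0.0214)t) → ln(2.75) = 0.0607·t
t = 1.0116 / 0.0607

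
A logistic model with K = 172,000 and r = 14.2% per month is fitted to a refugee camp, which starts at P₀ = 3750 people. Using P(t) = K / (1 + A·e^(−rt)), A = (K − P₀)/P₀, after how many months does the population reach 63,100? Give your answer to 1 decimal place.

A = (172000 − 3750)/3750 = 44.86667
63100 = 172000/(1 + 44.86667·e^(−0.142t)) → 1 + 44.86667·e^(−0.142t) = 2.72583
e^(−0.142t) = 0.038466 → t = ln(25.99712)/0.142 = 3.25799/0.142

t ≈ 22.9 months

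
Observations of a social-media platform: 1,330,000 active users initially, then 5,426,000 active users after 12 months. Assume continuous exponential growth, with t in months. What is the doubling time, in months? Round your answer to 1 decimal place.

doubling time ≈ 5.9 months

r = ln(5426000/1330000) / 12 = ln(4.0797) / 12 ≈ 0.117169 per month
doubling time = ln 2 / |r| = 0.69315 / 0.117169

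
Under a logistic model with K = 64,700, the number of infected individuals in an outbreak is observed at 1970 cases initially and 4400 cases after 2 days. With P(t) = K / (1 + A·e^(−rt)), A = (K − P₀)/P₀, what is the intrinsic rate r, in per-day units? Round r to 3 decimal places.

r ≈ 0.422 per day

A = (64700 − 1970)/1970 = 31.84264
4400 = 64700/(1 + 31.84264·e^(−r·2)) → e^(−2r) = (14.70455 − 1)/31.84264 = 0.430383
r = −ln(0.430383)/2 = 0.84308/2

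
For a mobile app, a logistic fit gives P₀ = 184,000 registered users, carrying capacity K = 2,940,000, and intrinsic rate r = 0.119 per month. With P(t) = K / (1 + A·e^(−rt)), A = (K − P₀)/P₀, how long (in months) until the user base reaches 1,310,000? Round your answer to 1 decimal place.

A = (2940000 − 184000)/184000 = 14.97826
1310000 = 2940000/(1 + 14.97826·e^(−0.119t)) → 1 + 14.97826·e^(−0.119t) = 2.24427
e^(−0.119t) = 0.083072 → t = ln(12.03774)/0.119 = 2.48805/0.119

t ≈ 20.9 months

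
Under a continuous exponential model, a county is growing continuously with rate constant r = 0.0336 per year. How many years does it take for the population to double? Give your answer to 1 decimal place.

doubling time ≈ 20.6 years

doubling time = ln(2) / |r| = 0.69315 / 0.0336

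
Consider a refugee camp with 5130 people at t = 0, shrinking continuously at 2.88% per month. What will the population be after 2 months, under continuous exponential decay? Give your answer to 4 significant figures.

P(2) = 5130 · e^(-0.0288·2) = 5130 · e^(-0.0576)
= 5130 · 0.94403 ≈ 4842.86

≈ 4,843 people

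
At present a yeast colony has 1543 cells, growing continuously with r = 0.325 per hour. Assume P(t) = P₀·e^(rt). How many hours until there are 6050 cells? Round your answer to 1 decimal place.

t ≈ 4.2 hours

6050 = 1543 · e^(0.325·t)
t = ln(6050/1543) / 0.325 = ln(3.92093) / 0.325 = 1.36633 / 0.325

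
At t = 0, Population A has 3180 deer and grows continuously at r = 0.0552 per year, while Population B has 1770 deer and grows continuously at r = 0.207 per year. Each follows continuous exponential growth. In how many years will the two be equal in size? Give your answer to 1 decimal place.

3180·e^(0.0552t) = 1770·e^(0.207t)
3180/1770 = e^((0.207 − 0.0552)t) → ln(1.79661) = 0.1518·t
t = 0.5859 / 0.1518

t ≈ 3.9 years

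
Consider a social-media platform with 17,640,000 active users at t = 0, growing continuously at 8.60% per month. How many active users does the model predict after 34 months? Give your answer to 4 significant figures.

P(34) = 17640000 · e^(0.086·34) = 17640000 · e^(2.924)
= 17640000 · 18.6156 ≈ 328379204.07

≈ 328,400,000 active users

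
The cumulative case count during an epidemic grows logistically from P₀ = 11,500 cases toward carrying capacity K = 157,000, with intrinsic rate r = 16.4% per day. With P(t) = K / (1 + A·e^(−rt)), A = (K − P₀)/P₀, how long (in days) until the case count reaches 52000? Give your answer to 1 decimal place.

t ≈ 11.2 days

A = (157000 − 11500)/11500 = 12.65217
52000 = 157000/(1 + 12.65217·e^(−0.164t)) → 1 + 12.65217·e^(−0.164t) = 3.01923
e^(−0.164t) = 0.159596 → t = ln(6.26584)/0.164 = 1.83511/0.164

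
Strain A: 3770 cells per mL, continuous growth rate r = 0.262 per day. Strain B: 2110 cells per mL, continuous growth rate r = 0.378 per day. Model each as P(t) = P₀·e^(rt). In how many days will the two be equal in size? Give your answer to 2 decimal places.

t ≈ 5.00 days

3770·e^(0.262t) = 2110·e^(0.378t)
3770/2110 = e^((0.378 − 0.262)t) → ln(1.78673) = 0.116·t
t = 0.58039 / 0.116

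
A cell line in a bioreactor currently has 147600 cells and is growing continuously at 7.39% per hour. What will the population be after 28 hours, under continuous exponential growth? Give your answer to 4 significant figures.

P(28) = 147600 · e^(0.0739·28) = 147600 · e^(2.0692)
= 147600 · 7.91849 ≈ 1168768.5

≈ 1,169,000 cells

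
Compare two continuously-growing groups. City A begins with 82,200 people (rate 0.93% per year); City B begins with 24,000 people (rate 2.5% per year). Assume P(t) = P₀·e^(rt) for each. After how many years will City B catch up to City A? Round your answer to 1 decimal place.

t ≈ 78.4 years

82200·e^(0.0093t) = 24000·e^(0.025t)
82200/24000 = e^((0.025 − 0.0093)t) → ln(3.425) = 0.0157·t
t = 1.2311 / 0.0157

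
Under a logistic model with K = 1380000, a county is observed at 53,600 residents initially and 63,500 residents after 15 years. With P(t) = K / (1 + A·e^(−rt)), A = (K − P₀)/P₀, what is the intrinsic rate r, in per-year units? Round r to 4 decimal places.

r ≈ 0.0118 per year

A = (1380000 − 53600)/53600 = 24.74627
63500 = 1380000/(1 + 24.74627·e^(−r·15)) → e^(−15r) = (21.73228 − 1)/24.74627 = 0.837794
r = −ln(0.837794)/15 = 0.17698/15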